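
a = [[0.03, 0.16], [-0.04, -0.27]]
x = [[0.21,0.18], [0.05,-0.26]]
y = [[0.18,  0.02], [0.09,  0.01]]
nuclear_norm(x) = 0.52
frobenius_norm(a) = 0.32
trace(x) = -0.05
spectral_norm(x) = 0.33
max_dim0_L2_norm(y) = 0.2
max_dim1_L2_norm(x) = 0.28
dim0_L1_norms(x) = [0.26, 0.44]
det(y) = 0.00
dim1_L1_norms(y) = [0.2, 0.1]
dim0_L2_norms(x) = [0.22, 0.32]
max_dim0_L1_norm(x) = 0.44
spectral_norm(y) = 0.20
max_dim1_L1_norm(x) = 0.39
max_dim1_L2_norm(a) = 0.27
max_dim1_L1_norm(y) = 0.2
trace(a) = -0.24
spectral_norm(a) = 0.32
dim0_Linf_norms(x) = [0.21, 0.26]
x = a + y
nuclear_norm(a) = 0.32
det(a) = -0.00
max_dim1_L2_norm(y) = 0.18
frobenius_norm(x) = 0.38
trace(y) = 0.19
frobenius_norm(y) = 0.20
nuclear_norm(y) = 0.20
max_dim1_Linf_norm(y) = 0.18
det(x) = -0.06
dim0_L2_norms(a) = [0.05, 0.31]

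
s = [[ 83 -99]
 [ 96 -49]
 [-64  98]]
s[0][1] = -99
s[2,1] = 98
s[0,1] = -99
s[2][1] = 98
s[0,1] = -99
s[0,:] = [83, -99]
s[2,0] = -64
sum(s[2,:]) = 34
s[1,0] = 96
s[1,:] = [96, -49]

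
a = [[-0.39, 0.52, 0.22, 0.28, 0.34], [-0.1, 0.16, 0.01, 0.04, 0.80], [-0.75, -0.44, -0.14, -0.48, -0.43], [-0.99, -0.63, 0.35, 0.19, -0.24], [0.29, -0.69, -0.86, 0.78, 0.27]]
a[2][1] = -0.436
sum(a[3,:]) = -1.3089999999999997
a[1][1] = 0.157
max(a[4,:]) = 0.779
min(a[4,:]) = -0.855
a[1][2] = 0.009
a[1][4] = 0.799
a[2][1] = -0.436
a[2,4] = -0.426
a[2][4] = -0.426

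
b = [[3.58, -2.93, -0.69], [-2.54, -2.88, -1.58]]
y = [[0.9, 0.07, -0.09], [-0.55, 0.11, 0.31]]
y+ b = [[4.48, -2.86, -0.78], [-3.09, -2.77, -1.27]]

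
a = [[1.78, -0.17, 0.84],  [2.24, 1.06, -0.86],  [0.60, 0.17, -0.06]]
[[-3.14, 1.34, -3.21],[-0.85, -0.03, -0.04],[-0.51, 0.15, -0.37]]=a @ [[-1.47, 0.4, -1.03], [2.15, -0.31, 0.96], [-0.19, 0.69, -1.45]]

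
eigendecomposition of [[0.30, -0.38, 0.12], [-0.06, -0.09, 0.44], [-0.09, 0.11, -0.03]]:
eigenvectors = [[-0.90,0.73,-0.60], [0.35,0.65,-0.78], [0.27,0.23,0.16]]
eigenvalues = [0.41, -0.0, -0.23]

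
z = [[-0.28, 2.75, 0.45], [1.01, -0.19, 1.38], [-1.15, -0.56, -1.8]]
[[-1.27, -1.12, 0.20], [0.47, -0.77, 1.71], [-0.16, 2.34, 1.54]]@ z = [[-1.01,-3.39,-2.48], [-2.88,0.48,-3.93], [0.64,-1.75,0.39]]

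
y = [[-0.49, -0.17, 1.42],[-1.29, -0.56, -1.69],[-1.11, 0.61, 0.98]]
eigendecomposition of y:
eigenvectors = [[(0.44+0.11j),(0.44-0.11j),-0.41+0.00j], [-0.69+0.00j,(-0.69-0j),-0.91+0.00j], [(0.1+0.55j),0.10-0.55j,(0.05+0j)]]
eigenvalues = [(0.49+1.55j), (0.49-1.55j), (-1.04+0j)]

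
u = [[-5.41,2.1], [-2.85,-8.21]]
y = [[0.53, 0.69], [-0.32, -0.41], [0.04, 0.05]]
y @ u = [[-4.83, -4.55], [2.90, 2.69], [-0.36, -0.33]]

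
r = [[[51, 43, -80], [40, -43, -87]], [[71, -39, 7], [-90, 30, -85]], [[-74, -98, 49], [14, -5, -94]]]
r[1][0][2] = 7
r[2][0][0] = -74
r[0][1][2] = -87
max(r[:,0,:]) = 71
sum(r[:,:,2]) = -290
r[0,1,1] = -43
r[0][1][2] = -87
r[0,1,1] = -43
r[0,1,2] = -87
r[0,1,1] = -43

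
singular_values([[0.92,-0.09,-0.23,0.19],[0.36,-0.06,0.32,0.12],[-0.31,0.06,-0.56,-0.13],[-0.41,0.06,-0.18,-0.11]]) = [1.17, 0.69, 0.01, 0.0]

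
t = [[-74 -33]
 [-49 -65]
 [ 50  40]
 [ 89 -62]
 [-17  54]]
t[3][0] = 89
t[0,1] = -33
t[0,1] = -33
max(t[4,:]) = 54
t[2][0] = 50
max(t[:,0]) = 89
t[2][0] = 50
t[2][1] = 40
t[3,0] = 89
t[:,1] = [-33, -65, 40, -62, 54]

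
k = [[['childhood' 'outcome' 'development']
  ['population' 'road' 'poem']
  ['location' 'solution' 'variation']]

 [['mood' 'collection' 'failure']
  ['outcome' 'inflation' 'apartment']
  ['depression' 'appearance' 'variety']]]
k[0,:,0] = ['childhood', 'population', 'location']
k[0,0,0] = 'childhood'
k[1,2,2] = 'variety'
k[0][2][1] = 'solution'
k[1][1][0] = 'outcome'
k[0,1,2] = 'poem'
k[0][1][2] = 'poem'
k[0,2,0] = 'location'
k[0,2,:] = ['location', 'solution', 'variation']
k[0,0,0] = 'childhood'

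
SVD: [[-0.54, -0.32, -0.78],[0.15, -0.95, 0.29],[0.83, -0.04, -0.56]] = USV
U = [[0.38, 0.31, -0.87], [-0.92, 0.2, -0.33], [0.07, 0.93, 0.36]]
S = [1.01, 1.0, 1.0]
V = [[-0.28, 0.75, -0.6], [0.63, -0.32, -0.7], [0.72, 0.58, 0.38]]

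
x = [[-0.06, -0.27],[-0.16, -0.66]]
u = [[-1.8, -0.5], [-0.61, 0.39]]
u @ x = [[0.19, 0.82], [-0.03, -0.09]]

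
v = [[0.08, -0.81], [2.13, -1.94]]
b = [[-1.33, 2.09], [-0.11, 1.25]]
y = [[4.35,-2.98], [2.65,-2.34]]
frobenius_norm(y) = 6.35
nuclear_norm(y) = 6.70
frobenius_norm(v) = 2.99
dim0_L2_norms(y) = [5.09, 3.79]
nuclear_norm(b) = 3.25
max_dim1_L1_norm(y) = 7.33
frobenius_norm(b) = 2.78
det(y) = -2.28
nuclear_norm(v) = 3.48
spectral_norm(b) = 2.73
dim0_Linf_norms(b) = [1.33, 2.09]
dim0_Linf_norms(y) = [4.35, 2.98]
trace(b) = -0.08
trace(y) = 2.01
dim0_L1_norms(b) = [1.44, 3.34]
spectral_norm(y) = 6.34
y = b @ v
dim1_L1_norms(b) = [3.42, 1.36]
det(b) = -1.43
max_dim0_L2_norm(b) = 2.44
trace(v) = -1.86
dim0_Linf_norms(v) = [2.13, 1.94]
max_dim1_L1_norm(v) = 4.07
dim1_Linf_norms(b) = [2.09, 1.25]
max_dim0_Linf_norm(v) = 2.13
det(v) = 1.57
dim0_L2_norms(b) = [1.33, 2.44]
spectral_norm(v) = 2.95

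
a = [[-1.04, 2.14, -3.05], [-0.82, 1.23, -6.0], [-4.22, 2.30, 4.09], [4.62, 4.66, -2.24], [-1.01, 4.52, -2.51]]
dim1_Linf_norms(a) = [3.05, 6.0, 4.22, 4.66, 4.52]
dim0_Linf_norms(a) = [4.62, 4.66, 6.0]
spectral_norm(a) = 9.82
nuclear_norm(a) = 21.81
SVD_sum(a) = [[0.94, 1.70, -2.62], [1.51, 2.72, -4.2], [-0.96, -1.72, 2.66], [1.61, 2.89, -4.47], [1.18, 2.12, -3.28]] + [[-1.18, 1.11, 0.29], [-0.26, 0.24, 0.06], [-3.81, 3.57, 0.94], [0.42, -0.39, -0.1], [-2.39, 2.24, 0.59]] + [[-0.80,-0.66,-0.72], [-2.07,-1.73,-1.86], [0.55,0.46,0.49], [2.60,2.16,2.33], [0.20,0.17,0.18]]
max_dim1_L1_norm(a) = 11.52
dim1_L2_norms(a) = [3.87, 6.18, 6.31, 6.93, 5.27]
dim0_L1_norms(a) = [11.71, 14.85, 17.89]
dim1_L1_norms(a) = [6.23, 8.05, 10.61, 11.52, 8.04]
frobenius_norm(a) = 12.99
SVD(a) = [[0.33, 0.25, 0.23], [0.53, 0.05, 0.6], [-0.34, 0.81, -0.16], [0.57, -0.09, -0.75], [0.41, 0.51, -0.06]] @ diag([9.820137578282464, 6.506285556874165, 5.480588125011337]) @ [[0.29, 0.52, -0.80], [-0.72, 0.67, 0.18], [-0.63, -0.53, -0.57]]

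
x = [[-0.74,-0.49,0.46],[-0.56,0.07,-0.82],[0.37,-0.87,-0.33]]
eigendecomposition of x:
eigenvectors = [[(-0.36+0j),(0.66+0j),(0.66-0j)], [0.73+0.00j,(0.2+0.44j),(0.2-0.44j)], [(-0.58+0j),(-0.16+0.56j),(-0.16-0.56j)]]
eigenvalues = [(1+0j), (-1+0.06j), (-1-0.06j)]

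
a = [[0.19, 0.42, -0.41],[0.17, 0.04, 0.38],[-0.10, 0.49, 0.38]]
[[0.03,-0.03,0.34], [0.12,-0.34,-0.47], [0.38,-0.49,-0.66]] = a@[[-0.17, -0.36, 0.05], [0.48, -0.56, -0.39], [0.33, -0.67, -1.21]]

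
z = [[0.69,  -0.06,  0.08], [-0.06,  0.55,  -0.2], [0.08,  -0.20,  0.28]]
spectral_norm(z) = 0.77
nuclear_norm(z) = 1.52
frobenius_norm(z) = 0.98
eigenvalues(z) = [0.77, 0.58, 0.17]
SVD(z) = [[-0.77,-0.63,-0.08], [0.53,-0.71,0.45], [-0.35,0.31,0.89]] @ diag([0.7670429128259136, 0.582843490126778, 0.17011359704730805]) @ [[-0.77, 0.53, -0.35], [-0.63, -0.71, 0.31], [-0.08, 0.45, 0.89]]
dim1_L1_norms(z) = [0.83, 0.81, 0.56]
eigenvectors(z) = [[0.77, -0.63, -0.08], [-0.53, -0.71, 0.45], [0.35, 0.31, 0.89]]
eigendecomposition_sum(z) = [[0.46, -0.32, 0.2], [-0.32, 0.22, -0.14], [0.20, -0.14, 0.09]] + [[0.23, 0.26, -0.11], [0.26, 0.3, -0.13], [-0.11, -0.13, 0.05]] + [[0.00,-0.01,-0.01], [-0.01,0.04,0.07], [-0.01,0.07,0.13]]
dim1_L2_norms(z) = [0.7, 0.59, 0.35]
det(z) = 0.08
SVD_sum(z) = [[0.46,-0.32,0.20], [-0.32,0.22,-0.14], [0.20,-0.14,0.09]] + [[0.23, 0.26, -0.11], [0.26, 0.3, -0.13], [-0.11, -0.13, 0.05]] + [[0.0, -0.01, -0.01], [-0.01, 0.04, 0.07], [-0.01, 0.07, 0.13]]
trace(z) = 1.52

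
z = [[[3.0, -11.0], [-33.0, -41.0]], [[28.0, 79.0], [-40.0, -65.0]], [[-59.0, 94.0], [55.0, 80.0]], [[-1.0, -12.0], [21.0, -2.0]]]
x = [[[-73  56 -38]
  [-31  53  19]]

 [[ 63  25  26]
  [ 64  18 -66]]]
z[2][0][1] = 94.0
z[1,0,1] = 79.0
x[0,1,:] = [-31, 53, 19]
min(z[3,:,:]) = -12.0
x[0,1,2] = 19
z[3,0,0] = -1.0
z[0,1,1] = -41.0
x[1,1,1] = 18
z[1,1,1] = -65.0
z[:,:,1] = [[-11.0, -41.0], [79.0, -65.0], [94.0, 80.0], [-12.0, -2.0]]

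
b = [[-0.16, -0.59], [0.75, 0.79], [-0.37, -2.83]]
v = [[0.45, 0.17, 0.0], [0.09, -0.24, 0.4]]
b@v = [[-0.13, 0.11, -0.24], [0.41, -0.06, 0.32], [-0.42, 0.62, -1.13]]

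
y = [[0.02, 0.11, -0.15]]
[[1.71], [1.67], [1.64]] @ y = [[0.03, 0.19, -0.26], [0.03, 0.18, -0.25], [0.03, 0.18, -0.25]]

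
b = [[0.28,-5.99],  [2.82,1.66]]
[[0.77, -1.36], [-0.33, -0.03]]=b @ [[-0.04,-0.14], [-0.13,0.22]]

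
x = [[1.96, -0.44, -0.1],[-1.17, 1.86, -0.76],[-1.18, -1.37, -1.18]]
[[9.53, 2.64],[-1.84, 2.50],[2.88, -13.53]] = x@[[4.4, 2.54], [-0.69, 4.47], [-6.04, 3.74]]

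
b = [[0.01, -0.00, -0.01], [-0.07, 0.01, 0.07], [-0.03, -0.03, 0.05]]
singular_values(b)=[0.12, 0.03, 0.0]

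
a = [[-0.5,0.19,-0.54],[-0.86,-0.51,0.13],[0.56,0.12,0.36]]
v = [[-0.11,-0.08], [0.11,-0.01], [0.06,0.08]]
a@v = [[0.04, -0.01], [0.05, 0.08], [-0.03, -0.02]]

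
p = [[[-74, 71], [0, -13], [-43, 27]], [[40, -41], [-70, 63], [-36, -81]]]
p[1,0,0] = 40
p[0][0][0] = -74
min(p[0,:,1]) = -13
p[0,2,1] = 27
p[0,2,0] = -43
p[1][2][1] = -81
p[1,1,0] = -70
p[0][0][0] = -74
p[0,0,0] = -74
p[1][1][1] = 63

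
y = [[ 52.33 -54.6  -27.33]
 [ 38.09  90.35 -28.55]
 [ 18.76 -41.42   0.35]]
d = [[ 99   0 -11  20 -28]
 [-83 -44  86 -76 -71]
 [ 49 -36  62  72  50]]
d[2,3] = 72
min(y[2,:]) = -41.42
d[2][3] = 72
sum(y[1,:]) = 99.89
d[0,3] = 20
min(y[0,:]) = -54.6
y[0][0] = 52.33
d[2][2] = 62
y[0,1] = -54.6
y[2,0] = 18.76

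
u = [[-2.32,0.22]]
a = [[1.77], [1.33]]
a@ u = [[-4.11,0.39], [-3.09,0.29]]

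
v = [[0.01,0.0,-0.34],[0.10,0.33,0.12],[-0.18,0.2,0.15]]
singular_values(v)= [0.47, 0.29, 0.2]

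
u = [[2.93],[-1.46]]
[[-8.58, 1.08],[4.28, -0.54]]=u@[[-2.93,0.37]]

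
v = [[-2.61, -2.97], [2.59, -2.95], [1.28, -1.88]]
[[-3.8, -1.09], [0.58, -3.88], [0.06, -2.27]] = v @ [[0.84, -0.54], [0.54, 0.84]]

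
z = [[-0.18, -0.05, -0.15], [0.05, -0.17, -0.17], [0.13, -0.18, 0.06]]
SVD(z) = [[0.42, 0.72, -0.56], [0.82, -0.04, 0.56], [0.38, -0.69, -0.61]] @ diag([0.2922434941956836, 0.2804303420991336, 0.08094790504058977]) @ [[0.05, -0.79, -0.61],[-0.79, 0.34, -0.51],[0.61, 0.51, -0.6]]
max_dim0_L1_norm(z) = 0.4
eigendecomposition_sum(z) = [[(-0.08+0.12j),-0.04-0.13j,-0.06-0.04j], [0.03+0.11j,(-0.11-0.04j),-0.05+0.02j], [0.05+0.04j,-0.06+0.01j,-0.02+0.02j]] + [[-0.08-0.12j, (-0.04+0.13j), (-0.06+0.04j)], [(0.03-0.11j), (-0.11+0.04j), (-0.05-0.02j)], [(0.05-0.04j), (-0.06-0.01j), -0.02-0.02j]] + [[-0.01+0.00j, (0.02-0j), (-0.04+0j)],[(-0.02+0j), 0.04-0.00j, -0.06+0.00j],[0.03-0.00j, -0.06+0.00j, 0.10-0.00j]]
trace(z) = -0.29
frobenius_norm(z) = 0.41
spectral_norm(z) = 0.29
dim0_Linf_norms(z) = [0.18, 0.18, 0.17]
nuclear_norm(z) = 0.65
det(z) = 0.01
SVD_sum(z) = [[0.01,-0.10,-0.07], [0.01,-0.19,-0.15], [0.01,-0.09,-0.07]] + [[-0.16,0.07,-0.1],[0.01,-0.00,0.01],[0.15,-0.07,0.1]] + [[-0.03,-0.02,0.03], [0.03,0.02,-0.03], [-0.03,-0.03,0.03]]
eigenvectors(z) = [[(0.73+0j), (0.73-0j), (-0.31+0j)], [(0.37-0.48j), 0.37+0.48j, (-0.51+0j)], [0.01-0.32j, 0.01+0.32j, 0.80+0.00j]]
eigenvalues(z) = [(-0.21+0.1j), (-0.21-0.1j), (0.13+0j)]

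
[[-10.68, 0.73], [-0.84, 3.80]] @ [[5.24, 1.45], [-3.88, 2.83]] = [[-58.80, -13.42], [-19.15, 9.54]]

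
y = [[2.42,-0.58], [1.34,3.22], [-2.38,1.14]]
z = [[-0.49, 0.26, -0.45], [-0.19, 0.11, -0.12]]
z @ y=[[0.23, 0.61], [-0.03, 0.33]]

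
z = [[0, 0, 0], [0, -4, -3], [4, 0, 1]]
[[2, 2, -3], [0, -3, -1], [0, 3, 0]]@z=[[-12, -8, -9], [-4, 12, 8], [0, -12, -9]]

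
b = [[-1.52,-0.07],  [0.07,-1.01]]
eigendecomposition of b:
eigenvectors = [[-0.99, 0.14], [0.14, -0.99]]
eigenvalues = [-1.51, -1.02]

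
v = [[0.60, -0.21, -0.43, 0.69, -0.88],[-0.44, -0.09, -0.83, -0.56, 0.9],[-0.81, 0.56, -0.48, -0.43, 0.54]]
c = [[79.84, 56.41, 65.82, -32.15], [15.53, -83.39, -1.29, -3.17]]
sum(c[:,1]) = -26.980000000000004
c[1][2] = -1.29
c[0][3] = -32.15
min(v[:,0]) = -0.808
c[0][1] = 56.41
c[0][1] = 56.41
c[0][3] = -32.15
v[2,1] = 0.56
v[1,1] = -0.087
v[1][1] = -0.087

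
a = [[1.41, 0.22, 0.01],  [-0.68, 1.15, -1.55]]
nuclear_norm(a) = 3.45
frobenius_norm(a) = 2.49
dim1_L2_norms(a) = [1.43, 2.05]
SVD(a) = [[-0.29,  0.96], [0.96,  0.29]] @ diag([2.0992611165133304, 1.3479995418008144]) @ [[-0.51, 0.49, -0.71], [0.85, 0.40, -0.33]]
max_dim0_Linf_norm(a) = 1.55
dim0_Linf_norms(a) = [1.41, 1.15, 1.55]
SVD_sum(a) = [[0.31, -0.30, 0.43], [-1.02, 0.99, -1.42]] + [[1.1,  0.52,  -0.42], [0.34,  0.16,  -0.13]]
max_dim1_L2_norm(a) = 2.05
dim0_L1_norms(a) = [2.09, 1.37, 1.56]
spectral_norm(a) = 2.10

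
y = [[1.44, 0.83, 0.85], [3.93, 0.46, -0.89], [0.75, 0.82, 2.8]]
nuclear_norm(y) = 7.83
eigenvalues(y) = [-0.67, 3.57, 1.8]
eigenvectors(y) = [[-0.31, 0.46, -0.10], [0.94, 0.35, -0.73], [-0.16, 0.82, 0.67]]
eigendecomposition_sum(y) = [[-0.30,0.14,0.11], [0.92,-0.43,-0.33], [-0.15,0.07,0.06]] + [[1.49, 0.64, 0.91], [1.13, 0.48, 0.68], [2.64, 1.13, 1.60]] + [[0.25, 0.05, -0.16], [1.89, 0.41, -1.24], [-1.74, -0.38, 1.14]]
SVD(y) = [[-0.37, 0.28, -0.88], [-0.9, -0.35, 0.27], [-0.23, 0.89, 0.38]] @ diag([4.342054998450415, 3.1711043446042337, 0.31488986338704483]) @ [[-0.98, -0.21, -0.04], [-0.09, 0.25, 0.96], [0.19, -0.94, 0.27]]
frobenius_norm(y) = 5.39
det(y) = -4.34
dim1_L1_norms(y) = [3.12, 5.28, 4.37]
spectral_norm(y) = 4.34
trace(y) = 4.70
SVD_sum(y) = [[1.58, 0.34, 0.06], [3.81, 0.82, 0.15], [0.99, 0.21, 0.04]] + [[-0.08, 0.23, 0.86], [0.1, -0.28, -1.07], [-0.27, 0.72, 2.73]] + [[-0.05, 0.26, -0.07], [0.02, -0.08, 0.02], [0.02, -0.11, 0.03]]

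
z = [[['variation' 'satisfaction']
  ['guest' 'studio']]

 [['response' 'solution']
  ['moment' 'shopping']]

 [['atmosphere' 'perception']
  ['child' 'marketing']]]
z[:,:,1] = [['satisfaction', 'studio'], ['solution', 'shopping'], ['perception', 'marketing']]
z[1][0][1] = 'solution'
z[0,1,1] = 'studio'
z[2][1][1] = 'marketing'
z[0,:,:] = [['variation', 'satisfaction'], ['guest', 'studio']]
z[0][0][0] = 'variation'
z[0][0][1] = 'satisfaction'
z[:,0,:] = [['variation', 'satisfaction'], ['response', 'solution'], ['atmosphere', 'perception']]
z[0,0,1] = 'satisfaction'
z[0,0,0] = 'variation'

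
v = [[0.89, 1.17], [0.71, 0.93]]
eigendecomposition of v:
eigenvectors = [[-0.80,-0.78],[0.61,-0.62]]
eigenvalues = [-0.0, 1.82]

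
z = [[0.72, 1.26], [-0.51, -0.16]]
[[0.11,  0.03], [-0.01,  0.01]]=z @ [[-0.01,  -0.03], [0.09,  0.04]]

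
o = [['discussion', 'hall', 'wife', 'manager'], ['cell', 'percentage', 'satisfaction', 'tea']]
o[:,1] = ['hall', 'percentage']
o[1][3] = 'tea'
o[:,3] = ['manager', 'tea']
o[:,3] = ['manager', 'tea']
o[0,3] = 'manager'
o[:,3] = ['manager', 'tea']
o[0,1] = 'hall'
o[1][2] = 'satisfaction'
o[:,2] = ['wife', 'satisfaction']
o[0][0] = 'discussion'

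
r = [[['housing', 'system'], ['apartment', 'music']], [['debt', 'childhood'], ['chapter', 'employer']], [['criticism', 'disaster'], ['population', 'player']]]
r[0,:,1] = ['system', 'music']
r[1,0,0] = 'debt'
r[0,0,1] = 'system'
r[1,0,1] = 'childhood'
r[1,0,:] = ['debt', 'childhood']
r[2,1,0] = 'population'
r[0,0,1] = 'system'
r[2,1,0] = 'population'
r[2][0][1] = 'disaster'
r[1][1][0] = 'chapter'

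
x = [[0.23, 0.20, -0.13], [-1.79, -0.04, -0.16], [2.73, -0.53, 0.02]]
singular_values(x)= [3.3, 0.39, 0.18]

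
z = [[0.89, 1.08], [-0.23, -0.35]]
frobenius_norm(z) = 1.46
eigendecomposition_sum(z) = [[0.86, 0.94],[-0.20, -0.22]] + [[0.03, 0.14], [-0.03, -0.13]]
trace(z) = 0.54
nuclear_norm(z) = 1.50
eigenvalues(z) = [0.64, -0.1]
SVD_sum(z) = [[0.88,1.09], [-0.26,-0.32]] + [[0.01, -0.01],[0.03, -0.03]]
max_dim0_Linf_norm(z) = 1.08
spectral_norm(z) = 1.46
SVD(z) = [[-0.96, 0.29],[0.29, 0.96]] @ diag([1.460148102607332, 0.04321479436731428]) @ [[-0.63,  -0.78], [0.78,  -0.63]]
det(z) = -0.06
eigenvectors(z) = [[0.97, -0.74], [-0.23, 0.68]]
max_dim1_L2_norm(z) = 1.4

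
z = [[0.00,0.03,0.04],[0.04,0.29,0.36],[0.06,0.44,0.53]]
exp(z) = [[1.0, 0.05, 0.06], [0.06, 1.45, 0.56], [0.09, 0.68, 1.83]]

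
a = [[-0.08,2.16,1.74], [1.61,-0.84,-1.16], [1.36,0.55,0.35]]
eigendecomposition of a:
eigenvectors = [[-0.69,0.73,0.17], [0.70,0.14,-0.6], [0.18,0.67,0.78]]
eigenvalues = [-2.73, 1.94, 0.21]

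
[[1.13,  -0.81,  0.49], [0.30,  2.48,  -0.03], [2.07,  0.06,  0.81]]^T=[[1.13, 0.3, 2.07], [-0.81, 2.48, 0.06], [0.49, -0.03, 0.81]]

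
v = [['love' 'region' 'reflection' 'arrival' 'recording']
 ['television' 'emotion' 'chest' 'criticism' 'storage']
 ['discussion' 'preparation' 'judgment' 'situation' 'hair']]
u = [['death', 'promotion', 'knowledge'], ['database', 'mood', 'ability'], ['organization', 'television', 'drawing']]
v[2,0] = 'discussion'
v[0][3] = 'arrival'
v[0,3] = 'arrival'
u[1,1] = 'mood'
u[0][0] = 'death'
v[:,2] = ['reflection', 'chest', 'judgment']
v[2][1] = 'preparation'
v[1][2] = 'chest'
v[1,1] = 'emotion'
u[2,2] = 'drawing'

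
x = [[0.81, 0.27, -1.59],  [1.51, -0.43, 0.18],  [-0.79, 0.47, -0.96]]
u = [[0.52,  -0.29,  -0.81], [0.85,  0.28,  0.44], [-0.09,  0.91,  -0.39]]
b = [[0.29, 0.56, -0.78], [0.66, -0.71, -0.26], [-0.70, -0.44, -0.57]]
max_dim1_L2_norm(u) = 1.01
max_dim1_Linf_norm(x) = 1.59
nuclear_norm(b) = 3.01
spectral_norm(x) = 1.94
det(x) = 0.03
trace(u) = 0.41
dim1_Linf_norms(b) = [0.78, 0.71, 0.7]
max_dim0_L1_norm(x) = 3.11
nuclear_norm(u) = 3.00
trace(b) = -0.99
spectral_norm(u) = 1.01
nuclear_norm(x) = 3.89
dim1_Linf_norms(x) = [1.59, 1.51, 0.96]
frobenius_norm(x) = 2.74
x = b + u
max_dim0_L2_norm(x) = 1.89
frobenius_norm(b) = 1.74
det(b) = 1.01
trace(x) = -0.58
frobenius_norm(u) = 1.73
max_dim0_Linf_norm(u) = 0.91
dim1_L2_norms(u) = [1.01, 1.0, 0.99]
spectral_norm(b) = 1.01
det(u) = -1.00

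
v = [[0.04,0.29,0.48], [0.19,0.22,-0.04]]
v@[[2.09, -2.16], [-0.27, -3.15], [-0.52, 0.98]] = [[-0.24, -0.53], [0.36, -1.14]]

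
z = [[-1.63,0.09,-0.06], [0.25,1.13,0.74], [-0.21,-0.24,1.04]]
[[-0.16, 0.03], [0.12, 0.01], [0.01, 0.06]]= z@[[0.10,-0.02], [0.06,-0.02], [0.04,0.05]]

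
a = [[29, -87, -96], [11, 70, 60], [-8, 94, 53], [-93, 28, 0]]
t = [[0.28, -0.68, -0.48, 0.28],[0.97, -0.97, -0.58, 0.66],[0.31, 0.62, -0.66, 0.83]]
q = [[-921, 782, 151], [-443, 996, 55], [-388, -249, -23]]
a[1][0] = 11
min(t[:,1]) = -0.967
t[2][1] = 0.623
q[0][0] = -921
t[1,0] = 0.966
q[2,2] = -23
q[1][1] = 996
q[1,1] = 996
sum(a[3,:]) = -65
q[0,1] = 782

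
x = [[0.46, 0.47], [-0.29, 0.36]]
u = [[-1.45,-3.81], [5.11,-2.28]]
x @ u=[[1.73, -2.82],[2.26, 0.28]]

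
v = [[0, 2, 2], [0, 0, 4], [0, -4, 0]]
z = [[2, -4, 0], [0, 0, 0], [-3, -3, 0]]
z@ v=[[0, 4, -12], [0, 0, 0], [0, -6, -18]]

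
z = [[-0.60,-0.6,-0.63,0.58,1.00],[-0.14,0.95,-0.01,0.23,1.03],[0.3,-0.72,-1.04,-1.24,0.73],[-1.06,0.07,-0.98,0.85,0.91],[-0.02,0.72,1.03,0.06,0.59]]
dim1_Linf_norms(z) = [1.0, 1.03, 1.24, 1.06, 1.03]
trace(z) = 0.75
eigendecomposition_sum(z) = [[(-0.07-0j), (-0.26-0j), -0.66-0.00j, -0.25+0.00j, 0.39-0.00j],[-0.02-0.00j, -0.06-0.00j, -0.16-0.00j, -0.06+0.00j, (0.09-0j)],[-0.13-0.00j, (-0.51-0j), (-1.31-0j), -0.50+0.00j, (0.77-0j)],[-0.08-0.00j, (-0.33-0j), (-0.84-0j), (-0.32+0j), 0.50-0.00j],[(0.06+0j), 0.22+0.00j, (0.56+0j), 0.21-0.00j, (-0.33+0j)]] + [[-0.19+0.31j, (-0.29-0.05j), 0.04-0.07j, 0.32-0.10j, 0.26+0.05j], [(0.1+0.08j), (-0.03+0.1j), (-0.02-0.02j), (-0.02-0.11j), 0.03-0.09j], [0.00-0.11j, 0.08-0.03j, 0.00+0.02j, -0.07+0.07j, -0.07+0.03j], [-0.22+0.12j, (-0.15-0.13j), (0.05-0.03j), (0.22+0.05j), (0.14+0.11j)], [(-0.11-0j), -0.03-0.08j, 0.02-0.00j, (0.07+0.07j), 0.03+0.07j]] + [[(-0.19-0.31j), -0.29+0.05j, 0.04+0.07j, 0.32+0.10j, 0.26-0.05j], [(0.1-0.08j), -0.03-0.10j, -0.02+0.02j, -0.02+0.11j, 0.03+0.09j], [0.11j, (0.08+0.03j), -0.02j, -0.07-0.07j, (-0.07-0.03j)], [(-0.22-0.12j), -0.15+0.13j, (0.05+0.03j), (0.22-0.05j), (0.14-0.11j)], [(-0.11+0j), (-0.03+0.08j), 0.02+0.00j, (0.07-0.07j), (0.03-0.07j)]] + [[(-0.08-0.08j), 0.12-0.18j, -0.02-0.18j, 0.10+0.16j, (0.04-0.33j)], [-0.16-0.34j, 0.54-0.45j, (0.1-0.58j), (0.17+0.59j), (0.44-1j)], [(0.21+0.16j), -0.19+0.46j, (0.13+0.4j), (-0.3-0.32j), (0.05+0.78j)], [-0.27-0.26j, (0.35-0.62j), (-0.11-0.59j), 0.36+0.50j, (0.07-1.11j)], [0.07-0.14j, 0.28+0.06j, (0.21-0.11j), -0.15+0.20j, (0.43-0.11j)]] + [[-0.08+0.08j, 0.12+0.18j, -0.02+0.18j, (0.1-0.16j), 0.04+0.33j], [(-0.16+0.34j), 0.54+0.45j, (0.1+0.58j), 0.17-0.59j, 0.44+1.00j], [(0.21-0.16j), (-0.19-0.46j), 0.13-0.40j, -0.30+0.32j, (0.05-0.78j)], [(-0.27+0.26j), 0.35+0.62j, (-0.11+0.59j), (0.36-0.5j), 0.07+1.11j], [0.07+0.14j, 0.28-0.06j, 0.21+0.11j, -0.15-0.20j, (0.43+0.11j)]]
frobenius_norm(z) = 3.72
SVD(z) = [[-0.58, 0.01, -0.13, 0.68, -0.42], [-0.25, 0.43, 0.55, -0.43, -0.51], [-0.30, -0.72, 0.6, -0.01, 0.19], [-0.7, 0.23, -0.25, -0.32, 0.54], [0.12, 0.50, 0.51, 0.5, 0.48]] @ diag([2.542747287846257, 2.162979743198522, 1.472213037790586, 0.6738727332106802, 0.23481731507267056]) @ [[0.41, 0.14, 0.59, -0.24, -0.64], [-0.25, 0.6, 0.47, 0.56, 0.2], [0.3, 0.35, 0.15, -0.60, 0.64], [-0.03, -0.70, 0.61, 0.10, 0.35], [-0.83, 0.05, 0.18, -0.51, -0.16]]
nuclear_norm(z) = 7.09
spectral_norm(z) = 2.54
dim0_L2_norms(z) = [1.26, 1.52, 1.87, 1.63, 1.94]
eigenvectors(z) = [[(-0.37+0j), (0.75+0j), (0.75-0j), 0.18+0.01j, (0.18-0.01j)], [-0.09+0.00j, (0.03-0.26j), (0.03+0.26j), (0.56+0.21j), (0.56-0.21j)], [-0.73+0.00j, (-0.2+0.12j), (-0.2-0.12j), (-0.42+0.06j), -0.42-0.06j], [(-0.47+0j), 0.45+0.25j, 0.45-0.25j, 0.61+0.00j, 0.61-0.00j], [(0.31+0j), 0.11+0.19j, (0.11-0.19j), (0.07+0.23j), 0.07-0.23j]]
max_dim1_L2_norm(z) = 1.94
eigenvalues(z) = [(-2.09+0j), (0.03+0.55j), (0.03-0.55j), (1.39+0.26j), (1.39-0.26j)]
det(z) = -1.28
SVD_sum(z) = [[-0.60, -0.21, -0.87, 0.36, 0.95], [-0.26, -0.09, -0.38, 0.16, 0.41], [-0.31, -0.11, -0.44, 0.18, 0.48], [-0.73, -0.25, -1.05, 0.43, 1.14], [0.12, 0.04, 0.18, -0.07, -0.20]] + [[-0.0, 0.01, 0.01, 0.01, 0.0], [-0.23, 0.56, 0.44, 0.52, 0.18], [0.38, -0.93, -0.74, -0.87, -0.31], [-0.12, 0.3, 0.23, 0.28, 0.10], [-0.26, 0.64, 0.51, 0.6, 0.21]] + [[-0.06,-0.07,-0.03,0.12,-0.13],[0.24,0.29,0.12,-0.48,0.52],[0.26,0.31,0.14,-0.53,0.56],[-0.11,-0.13,-0.06,0.22,-0.24],[0.22,0.26,0.11,-0.45,0.47]] + [[-0.01, -0.32, 0.28, 0.04, 0.16],[0.01, 0.2, -0.18, -0.03, -0.1],[0.0, 0.0, -0.00, -0.0, -0.00],[0.01, 0.15, -0.13, -0.02, -0.08],[-0.01, -0.24, 0.21, 0.03, 0.12]] + [[0.08, -0.0, -0.02, 0.05, 0.02],[0.10, -0.01, -0.02, 0.06, 0.02],[-0.04, 0.00, 0.01, -0.02, -0.01],[-0.1, 0.01, 0.02, -0.06, -0.02],[-0.09, 0.01, 0.02, -0.06, -0.02]]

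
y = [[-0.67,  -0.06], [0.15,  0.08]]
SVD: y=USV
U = [[-0.97, 0.23], [0.23, 0.97]]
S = [0.69, 0.06]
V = [[0.99,  0.11], [-0.11,  0.99]]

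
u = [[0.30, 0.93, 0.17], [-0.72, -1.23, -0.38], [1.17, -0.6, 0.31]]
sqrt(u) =[[(0.35-0.28j),  0.27-0.85j,  (0.01-0.2j)], [-0.46+0.34j,  (-0.16+1.03j),  (-0.19+0.24j)], [(1.5+0.38j),  0.32+1.17j,  0.80+0.28j]]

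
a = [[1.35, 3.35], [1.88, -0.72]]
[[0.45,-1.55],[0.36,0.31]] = a@[[0.21, -0.01], [0.05, -0.46]]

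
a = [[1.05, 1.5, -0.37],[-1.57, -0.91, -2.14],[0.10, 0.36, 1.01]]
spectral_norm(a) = 3.10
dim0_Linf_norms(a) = [1.57, 1.5, 2.14]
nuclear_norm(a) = 5.16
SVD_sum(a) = [[0.61,0.48,0.71], [-1.60,-1.28,-1.86], [0.52,0.42,0.61]] + [[0.49, 0.97, -1.09], [0.14, 0.28, -0.31], [-0.15, -0.29, 0.32]] + [[-0.05, 0.04, 0.01], [-0.11, 0.09, 0.03], [-0.28, 0.23, 0.08]]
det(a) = 2.08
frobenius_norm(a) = 3.54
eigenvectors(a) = [[-0.34-0.56j, -0.34+0.56j, -0.86+0.00j], [(0.74+0j), 0.74-0.00j, (0.17+0j)], [-0.10-0.10j, -0.10+0.10j, (0.48+0j)]]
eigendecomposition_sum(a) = [[0.41+0.54j, 0.78+0.00j, 0.46+0.96j],[-0.76+0.08j, (-0.46+0.76j), (-1.2-0.12j)],[(0.11+0.09j), 0.16-0.04j, (0.14+0.17j)]] + [[0.41-0.54j, (0.78-0j), 0.46-0.96j], [-0.76-0.08j, (-0.46-0.76j), (-1.2+0.12j)], [0.11-0.09j, (0.16+0.04j), 0.14-0.17j]] + [[0.22+0.00j,-0.07+0.00j,-1.29-0.00j], [(-0.04-0j),(0.01-0j),(0.26+0j)], [(-0.13-0j),0.04-0.00j,(0.72+0j)]]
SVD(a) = [[-0.34, -0.93, 0.17], [0.89, -0.26, 0.36], [-0.29, 0.27, 0.92]] @ diag([3.095047396666046, 1.667463763270369, 0.4024254099469254]) @ [[-0.58, -0.46, -0.67], [-0.32, -0.63, 0.71], [-0.75, 0.62, 0.22]]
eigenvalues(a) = [(0.1+1.47j), (0.1-1.47j), (0.96+0j)]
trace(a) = 1.15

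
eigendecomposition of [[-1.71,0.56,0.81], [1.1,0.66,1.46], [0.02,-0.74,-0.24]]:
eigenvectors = [[(0.94+0j), (-0.16-0.11j), -0.16+0.11j], [(-0.31+0j), -0.82+0.00j, -0.82-0.00j], [-0.14+0.00j, 0.29-0.45j, (0.29+0.45j)]]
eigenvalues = [(-2.02+0j), (0.36+0.95j), (0.36-0.95j)]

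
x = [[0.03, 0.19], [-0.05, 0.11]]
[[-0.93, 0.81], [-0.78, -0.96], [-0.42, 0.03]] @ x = [[-0.07, -0.09], [0.02, -0.25], [-0.01, -0.08]]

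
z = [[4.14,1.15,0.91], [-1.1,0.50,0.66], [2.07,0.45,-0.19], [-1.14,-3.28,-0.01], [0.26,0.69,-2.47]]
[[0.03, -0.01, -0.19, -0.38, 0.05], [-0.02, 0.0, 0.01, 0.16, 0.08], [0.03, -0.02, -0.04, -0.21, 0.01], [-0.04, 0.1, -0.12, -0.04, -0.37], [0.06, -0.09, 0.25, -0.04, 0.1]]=z @ [[0.01, -0.0, -0.04, -0.11, -0.02], [0.01, -0.03, 0.05, 0.05, 0.12], [-0.02, 0.03, -0.09, 0.02, -0.01]]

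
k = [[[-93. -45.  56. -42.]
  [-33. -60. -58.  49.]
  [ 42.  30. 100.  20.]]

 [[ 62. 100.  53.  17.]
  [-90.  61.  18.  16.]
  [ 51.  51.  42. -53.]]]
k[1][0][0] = 62.0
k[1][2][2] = 42.0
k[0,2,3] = 20.0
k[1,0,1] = 100.0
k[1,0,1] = 100.0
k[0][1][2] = -58.0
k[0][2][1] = 30.0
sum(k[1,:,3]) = -20.0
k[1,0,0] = 62.0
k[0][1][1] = -60.0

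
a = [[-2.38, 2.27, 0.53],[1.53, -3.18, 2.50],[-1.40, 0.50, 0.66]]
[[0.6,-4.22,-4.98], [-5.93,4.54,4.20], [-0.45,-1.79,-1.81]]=a @ [[-0.47, 1.10, 0.43], [0.20, -0.75, -1.60], [-1.83, 0.19, -0.62]]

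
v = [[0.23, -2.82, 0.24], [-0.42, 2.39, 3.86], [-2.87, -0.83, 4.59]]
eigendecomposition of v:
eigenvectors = [[-0.70+0.00j, -0.70-0.00j, (0.38+0j)], [0.13+0.54j, 0.13-0.54j, (-0.75+0j)], [(-0.43-0.14j), -0.43+0.14j, -0.55+0.00j]]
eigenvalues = [(0.88+2.21j), (0.88-2.21j), (5.44+0j)]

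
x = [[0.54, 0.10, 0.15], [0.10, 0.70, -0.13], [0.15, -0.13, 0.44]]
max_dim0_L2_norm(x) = 0.72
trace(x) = 1.68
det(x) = 0.13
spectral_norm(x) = 0.76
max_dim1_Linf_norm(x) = 0.7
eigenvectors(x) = [[-0.55, 0.8, -0.24], [0.36, -0.04, -0.93], [0.76, 0.6, 0.26]]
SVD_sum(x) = [[0.04,0.17,-0.05], [0.17,0.66,-0.19], [-0.05,-0.19,0.05]] + [[0.41,-0.02,0.31], [-0.02,0.0,-0.01], [0.31,-0.01,0.23]] + [[0.08, -0.05, -0.11], [-0.05, 0.03, 0.07], [-0.11, 0.07, 0.15]]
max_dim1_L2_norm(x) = 0.72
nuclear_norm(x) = 1.68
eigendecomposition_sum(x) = [[0.08, -0.05, -0.11],  [-0.05, 0.03, 0.07],  [-0.11, 0.07, 0.15]] + [[0.41, -0.02, 0.31],  [-0.02, 0.0, -0.01],  [0.31, -0.01, 0.23]] + [[0.04, 0.17, -0.05], [0.17, 0.66, -0.19], [-0.05, -0.19, 0.05]]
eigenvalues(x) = [0.27, 0.65, 0.76]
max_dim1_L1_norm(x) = 0.93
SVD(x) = [[-0.24, 0.8, -0.55], [-0.93, -0.04, 0.36], [0.26, 0.6, 0.76]] @ diag([0.7626192110770393, 0.6479232971948279, 0.2694574917281327]) @ [[-0.24,-0.93,0.26], [0.8,-0.04,0.6], [-0.55,0.36,0.76]]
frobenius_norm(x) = 1.04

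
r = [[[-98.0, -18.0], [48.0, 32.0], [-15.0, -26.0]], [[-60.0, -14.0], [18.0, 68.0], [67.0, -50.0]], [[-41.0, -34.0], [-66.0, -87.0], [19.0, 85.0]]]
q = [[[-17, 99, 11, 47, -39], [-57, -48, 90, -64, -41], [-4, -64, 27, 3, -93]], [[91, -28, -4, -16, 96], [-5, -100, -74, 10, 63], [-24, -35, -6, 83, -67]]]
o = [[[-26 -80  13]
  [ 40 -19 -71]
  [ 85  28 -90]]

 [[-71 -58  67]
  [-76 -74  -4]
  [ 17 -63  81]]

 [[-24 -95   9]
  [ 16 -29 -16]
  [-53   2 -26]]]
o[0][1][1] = -19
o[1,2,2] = 81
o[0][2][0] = 85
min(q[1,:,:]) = -100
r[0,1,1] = 32.0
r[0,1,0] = 48.0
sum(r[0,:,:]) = -77.0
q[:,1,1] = [-48, -100]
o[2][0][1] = -95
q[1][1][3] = 10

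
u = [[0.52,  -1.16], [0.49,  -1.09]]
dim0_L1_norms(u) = [1.01, 2.25]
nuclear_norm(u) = 1.75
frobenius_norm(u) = 1.74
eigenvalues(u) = [-0.0, -0.57]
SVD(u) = [[-0.73,-0.68], [-0.68,0.73]] @ diag([1.744763353310796, 0.0009170298063424173]) @ [[-0.41, 0.91],[0.91, 0.41]]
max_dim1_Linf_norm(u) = 1.16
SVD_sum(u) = [[0.52, -1.16],[0.49, -1.09]] + [[-0.0,-0.00], [0.0,0.0]]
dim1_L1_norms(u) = [1.68, 1.58]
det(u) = 0.00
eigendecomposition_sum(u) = [[-0.01, 0.01], [-0.00, 0.0]] + [[0.53,  -1.17],  [0.49,  -1.09]]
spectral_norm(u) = 1.74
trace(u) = -0.57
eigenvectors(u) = [[0.91, 0.73], [0.41, 0.68]]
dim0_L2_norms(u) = [0.71, 1.59]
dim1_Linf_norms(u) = [1.16, 1.09]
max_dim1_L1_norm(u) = 1.68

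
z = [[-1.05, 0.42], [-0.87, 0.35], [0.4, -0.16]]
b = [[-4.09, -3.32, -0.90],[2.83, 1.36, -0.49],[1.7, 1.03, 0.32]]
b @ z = [[6.82, -2.74], [-4.35, 1.74], [-2.55, 1.02]]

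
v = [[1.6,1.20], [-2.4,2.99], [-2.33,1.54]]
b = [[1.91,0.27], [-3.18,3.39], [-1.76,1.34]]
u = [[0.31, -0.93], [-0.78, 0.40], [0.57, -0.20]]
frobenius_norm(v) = 5.15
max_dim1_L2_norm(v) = 3.83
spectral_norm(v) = 4.70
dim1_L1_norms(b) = [2.18, 6.57, 3.1]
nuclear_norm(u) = 1.90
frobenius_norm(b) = 5.50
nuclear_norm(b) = 6.82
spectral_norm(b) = 5.28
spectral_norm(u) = 1.33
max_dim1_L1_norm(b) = 6.57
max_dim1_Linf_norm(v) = 2.99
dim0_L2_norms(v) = [3.71, 3.57]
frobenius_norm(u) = 1.45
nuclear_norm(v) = 6.80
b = v + u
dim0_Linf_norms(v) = [2.4, 2.99]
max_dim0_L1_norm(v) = 6.33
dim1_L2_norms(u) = [0.98, 0.88, 0.6]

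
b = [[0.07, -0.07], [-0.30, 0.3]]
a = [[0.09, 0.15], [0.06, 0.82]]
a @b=[[-0.04, 0.04], [-0.24, 0.24]]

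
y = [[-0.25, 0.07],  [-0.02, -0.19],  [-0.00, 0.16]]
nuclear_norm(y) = 0.51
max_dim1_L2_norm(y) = 0.26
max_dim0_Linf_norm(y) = 0.25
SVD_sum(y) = [[-0.14, 0.16], [0.09, -0.10], [-0.08, 0.09]] + [[-0.11,-0.09], [-0.11,-0.09], [0.08,0.07]]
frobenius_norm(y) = 0.36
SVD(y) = [[0.77, 0.63],[-0.46, 0.62],[0.43, -0.47]] @ diag([0.2803111565191223, 0.22566713436145755]) @ [[-0.66, 0.75], [-0.75, -0.66]]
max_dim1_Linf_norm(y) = 0.25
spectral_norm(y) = 0.28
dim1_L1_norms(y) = [0.32, 0.21, 0.16]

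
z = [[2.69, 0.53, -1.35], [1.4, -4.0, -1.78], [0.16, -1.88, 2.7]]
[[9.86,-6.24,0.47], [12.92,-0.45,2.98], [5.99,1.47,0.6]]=z@[[4.35, -2.09, 0.19], [-1.97, -0.7, -0.59], [0.59, 0.18, -0.20]]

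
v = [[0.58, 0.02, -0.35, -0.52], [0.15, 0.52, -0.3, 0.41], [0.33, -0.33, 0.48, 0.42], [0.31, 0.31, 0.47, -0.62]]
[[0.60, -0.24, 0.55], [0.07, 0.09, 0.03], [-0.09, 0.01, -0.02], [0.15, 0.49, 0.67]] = v @ [[0.57, -0.14, 0.63],[-0.04, 0.63, 0.34],[-0.38, 0.61, 0.17],[-0.27, -0.08, -0.46]]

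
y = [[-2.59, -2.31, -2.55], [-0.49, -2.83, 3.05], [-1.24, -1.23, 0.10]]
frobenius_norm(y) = 6.26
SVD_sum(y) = [[-2.26, -2.93, -0.53],[-1.26, -1.63, -0.30],[-1.03, -1.33, -0.24]] + [[-0.41, 0.68, -1.98],[0.70, -1.16, 3.38],[0.05, -0.08, 0.23]] + [[0.08,-0.06,-0.04], [0.07,-0.05,-0.03], [-0.26,0.18,0.12]]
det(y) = 7.05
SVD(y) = [[-0.81,-0.5,0.29],[-0.45,0.86,0.23],[-0.37,0.06,-0.93]] @ diag([4.603963000481357, 4.2226373739721845, 0.36270966093007295]) @ [[0.60, 0.78, 0.14], [0.19, -0.32, 0.93], [0.77, -0.53, -0.34]]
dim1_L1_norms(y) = [7.45, 6.37, 2.57]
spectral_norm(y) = 4.60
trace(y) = -5.32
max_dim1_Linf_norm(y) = 3.05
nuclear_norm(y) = 9.19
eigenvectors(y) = [[0.72+0.00j, -0.86+0.00j, (-0.86-0j)], [(-0.51+0j), (0.17+0.38j), (0.17-0.38j)], [-0.47+0.00j, (-0.29+0.04j), (-0.29-0.04j)]]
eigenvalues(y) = [(0.68+0j), (-3+1.15j), (-3-1.15j)]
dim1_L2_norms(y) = [4.31, 4.19, 1.75]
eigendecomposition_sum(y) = [[(0.27+0j), 0.08-0.00j, -0.73+0.00j], [(-0.19+0j), -0.06+0.00j, (0.51+0j)], [-0.17+0.00j, (-0.05+0j), 0.47+0.00j]] + [[(-1.43-0.98j), (-1.2-3.65j), -0.91+2.45j], [-0.15+0.83j, (-1.39+1.25j), 1.27-0.08j], [-0.53-0.26j, (-0.59-1.18j), (-0.19+0.88j)]] + [[-1.43+0.98j, (-1.2+3.65j), -0.91-2.45j], [(-0.15-0.83j), -1.39-1.25j, (1.27+0.08j)], [(-0.53+0.26j), (-0.59+1.18j), -0.19-0.88j]]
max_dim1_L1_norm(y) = 7.45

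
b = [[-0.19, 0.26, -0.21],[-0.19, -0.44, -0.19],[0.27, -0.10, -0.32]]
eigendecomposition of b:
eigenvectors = [[-0.70+0.00j,(-0.7-0j),(-0.21+0j)],[(-0-0.44j),(-0+0.44j),0.77+0.00j],[(-0.06+0.55j),(-0.06-0.55j),0.61+0.00j]]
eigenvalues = [(-0.21+0.33j), (-0.21-0.33j), (-0.54+0j)]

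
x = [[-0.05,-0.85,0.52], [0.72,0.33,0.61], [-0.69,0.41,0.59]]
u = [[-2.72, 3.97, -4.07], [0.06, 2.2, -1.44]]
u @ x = [[5.8, 1.95, -1.39], [2.57, 0.08, 0.52]]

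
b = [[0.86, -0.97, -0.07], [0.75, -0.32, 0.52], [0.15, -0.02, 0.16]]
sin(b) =[[0.94, -1.00, -0.01], [0.76, -0.27, 0.58], [0.15, -0.00, 0.17]]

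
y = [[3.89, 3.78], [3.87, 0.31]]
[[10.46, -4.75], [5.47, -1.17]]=y@[[1.3, -0.22], [1.43, -1.03]]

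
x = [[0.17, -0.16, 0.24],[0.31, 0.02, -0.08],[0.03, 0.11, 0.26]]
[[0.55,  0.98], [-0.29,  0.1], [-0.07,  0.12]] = x@[[-0.54, 0.91], [-2.66, -2.82], [0.92, 1.54]]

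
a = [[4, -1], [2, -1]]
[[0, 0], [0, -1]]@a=[[0, 0], [-2, 1]]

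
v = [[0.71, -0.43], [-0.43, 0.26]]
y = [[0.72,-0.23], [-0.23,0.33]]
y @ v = [[0.61, -0.37], [-0.31, 0.18]]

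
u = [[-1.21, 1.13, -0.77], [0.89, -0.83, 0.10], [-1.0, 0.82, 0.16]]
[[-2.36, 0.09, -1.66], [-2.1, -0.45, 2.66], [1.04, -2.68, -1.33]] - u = [[-1.15,-1.04,-0.89], [-2.99,0.38,2.56], [2.04,-3.50,-1.49]]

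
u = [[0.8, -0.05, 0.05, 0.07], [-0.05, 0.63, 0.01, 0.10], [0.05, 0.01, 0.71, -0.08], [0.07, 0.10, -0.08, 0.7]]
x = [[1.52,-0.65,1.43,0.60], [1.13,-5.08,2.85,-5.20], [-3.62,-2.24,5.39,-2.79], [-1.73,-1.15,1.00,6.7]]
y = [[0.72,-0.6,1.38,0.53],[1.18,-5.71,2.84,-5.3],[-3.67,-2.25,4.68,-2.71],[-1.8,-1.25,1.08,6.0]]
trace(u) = 2.84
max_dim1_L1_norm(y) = 15.03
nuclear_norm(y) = 21.80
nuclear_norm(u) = 2.84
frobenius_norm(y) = 12.77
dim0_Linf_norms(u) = [0.8, 0.63, 0.71, 0.7]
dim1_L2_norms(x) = [2.27, 7.89, 7.41, 7.09]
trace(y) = 5.69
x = u + y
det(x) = -453.00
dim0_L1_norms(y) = [7.37, 9.81, 9.98, 14.54]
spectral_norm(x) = 10.33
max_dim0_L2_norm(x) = 8.95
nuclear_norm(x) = 22.78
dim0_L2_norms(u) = [0.81, 0.64, 0.72, 0.72]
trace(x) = 8.53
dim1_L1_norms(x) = [4.2, 14.26, 14.04, 10.58]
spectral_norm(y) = 10.19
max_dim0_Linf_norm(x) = 6.7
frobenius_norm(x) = 13.14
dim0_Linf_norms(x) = [3.62, 5.08, 5.39, 6.7]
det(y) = -312.22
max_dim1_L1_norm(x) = 14.26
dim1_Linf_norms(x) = [1.52, 5.2, 5.39, 6.7]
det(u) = 0.24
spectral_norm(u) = 0.84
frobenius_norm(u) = 1.44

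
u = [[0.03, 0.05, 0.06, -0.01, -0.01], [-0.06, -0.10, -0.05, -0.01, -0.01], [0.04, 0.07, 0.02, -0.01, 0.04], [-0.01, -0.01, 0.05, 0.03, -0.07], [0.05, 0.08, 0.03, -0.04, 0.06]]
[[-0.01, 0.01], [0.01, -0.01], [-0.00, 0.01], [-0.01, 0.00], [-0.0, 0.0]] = u @ [[-0.01, 0.06], [-0.05, 0.07], [-0.1, 0.01], [0.07, 0.11], [0.09, -0.03]]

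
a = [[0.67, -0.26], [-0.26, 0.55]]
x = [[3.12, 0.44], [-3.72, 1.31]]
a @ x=[[3.06, -0.05], [-2.86, 0.61]]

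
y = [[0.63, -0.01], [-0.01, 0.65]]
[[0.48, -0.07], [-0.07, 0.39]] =y@[[0.76, -0.1], [-0.10, 0.60]]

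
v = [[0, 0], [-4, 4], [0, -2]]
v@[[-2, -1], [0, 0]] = [[0, 0], [8, 4], [0, 0]]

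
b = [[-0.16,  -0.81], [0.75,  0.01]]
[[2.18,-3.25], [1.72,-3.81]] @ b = [[-2.79, -1.8], [-3.13, -1.43]]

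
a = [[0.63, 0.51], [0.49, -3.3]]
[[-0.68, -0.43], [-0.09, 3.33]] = a @ [[-0.99, 0.12], [-0.12, -0.99]]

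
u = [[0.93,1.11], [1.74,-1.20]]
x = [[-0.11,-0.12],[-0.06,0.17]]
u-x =[[1.04, 1.23], [1.80, -1.37]]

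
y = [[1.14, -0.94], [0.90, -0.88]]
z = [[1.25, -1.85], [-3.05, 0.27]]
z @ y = [[-0.24, 0.45], [-3.23, 2.63]]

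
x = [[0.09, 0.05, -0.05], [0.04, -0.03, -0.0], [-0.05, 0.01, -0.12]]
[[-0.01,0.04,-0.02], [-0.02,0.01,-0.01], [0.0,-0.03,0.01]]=x@[[-0.21, 0.37, -0.24], [0.35, 0.30, 0.12], [0.08, 0.10, 0.02]]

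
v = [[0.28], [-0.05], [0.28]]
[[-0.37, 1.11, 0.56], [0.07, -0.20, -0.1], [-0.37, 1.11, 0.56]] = v@[[-1.33, 3.96, 1.99]]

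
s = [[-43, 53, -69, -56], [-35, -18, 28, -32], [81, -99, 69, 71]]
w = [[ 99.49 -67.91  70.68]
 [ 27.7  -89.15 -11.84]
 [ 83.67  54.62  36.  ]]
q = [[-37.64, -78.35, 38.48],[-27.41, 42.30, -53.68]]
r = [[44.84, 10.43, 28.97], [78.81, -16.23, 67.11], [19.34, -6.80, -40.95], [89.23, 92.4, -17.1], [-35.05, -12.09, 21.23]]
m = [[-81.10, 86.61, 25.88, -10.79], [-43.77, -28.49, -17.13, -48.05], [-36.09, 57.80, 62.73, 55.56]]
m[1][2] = -17.13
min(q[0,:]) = -78.35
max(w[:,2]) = 70.68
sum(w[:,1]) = -102.44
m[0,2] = 25.88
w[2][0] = 83.67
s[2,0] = 81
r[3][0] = 89.23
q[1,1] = 42.3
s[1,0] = -35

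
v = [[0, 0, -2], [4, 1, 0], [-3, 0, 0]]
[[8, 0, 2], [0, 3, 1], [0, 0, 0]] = v @ [[0, 0, 0], [0, 3, 1], [-4, 0, -1]]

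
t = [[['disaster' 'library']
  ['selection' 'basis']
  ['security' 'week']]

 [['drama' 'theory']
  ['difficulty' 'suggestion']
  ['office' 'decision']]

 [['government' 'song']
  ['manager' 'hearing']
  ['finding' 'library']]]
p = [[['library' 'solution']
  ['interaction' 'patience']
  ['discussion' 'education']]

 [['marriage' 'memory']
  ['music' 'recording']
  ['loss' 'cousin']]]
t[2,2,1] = 'library'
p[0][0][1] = 'solution'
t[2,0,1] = 'song'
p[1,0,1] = 'memory'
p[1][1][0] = 'music'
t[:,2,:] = [['security', 'week'], ['office', 'decision'], ['finding', 'library']]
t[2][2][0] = 'finding'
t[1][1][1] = 'suggestion'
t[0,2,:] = ['security', 'week']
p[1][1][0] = 'music'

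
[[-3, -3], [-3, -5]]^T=[[-3, -3], [-3, -5]]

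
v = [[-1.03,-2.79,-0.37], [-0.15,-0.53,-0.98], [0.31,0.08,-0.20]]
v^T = [[-1.03, -0.15, 0.31], [-2.79, -0.53, 0.08], [-0.37, -0.98, -0.20]]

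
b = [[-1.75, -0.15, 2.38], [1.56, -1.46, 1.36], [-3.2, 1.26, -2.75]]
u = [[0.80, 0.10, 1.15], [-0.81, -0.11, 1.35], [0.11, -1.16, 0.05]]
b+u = [[-0.95, -0.05, 3.53], [0.75, -1.57, 2.71], [-3.09, 0.1, -2.70]]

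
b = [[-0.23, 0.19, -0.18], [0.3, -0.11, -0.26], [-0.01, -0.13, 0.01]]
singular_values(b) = [0.44, 0.32, 0.11]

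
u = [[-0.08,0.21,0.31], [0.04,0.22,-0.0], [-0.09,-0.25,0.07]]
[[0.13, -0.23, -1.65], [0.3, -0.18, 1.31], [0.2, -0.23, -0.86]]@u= [[0.13, 0.39, -0.08], [-0.15, -0.3, 0.18], [0.05, 0.21, 0.0]]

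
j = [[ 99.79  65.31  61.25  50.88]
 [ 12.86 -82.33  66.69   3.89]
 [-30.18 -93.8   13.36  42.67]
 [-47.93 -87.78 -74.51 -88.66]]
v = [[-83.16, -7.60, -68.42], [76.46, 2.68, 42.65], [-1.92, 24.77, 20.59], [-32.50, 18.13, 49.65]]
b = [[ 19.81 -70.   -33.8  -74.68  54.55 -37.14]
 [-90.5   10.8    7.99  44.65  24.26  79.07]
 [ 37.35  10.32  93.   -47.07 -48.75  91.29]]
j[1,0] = 12.86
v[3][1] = 18.13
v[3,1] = 18.13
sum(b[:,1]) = -48.88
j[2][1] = -93.8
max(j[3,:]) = -47.93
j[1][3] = 3.89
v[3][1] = 18.13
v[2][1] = 24.77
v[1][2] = 42.65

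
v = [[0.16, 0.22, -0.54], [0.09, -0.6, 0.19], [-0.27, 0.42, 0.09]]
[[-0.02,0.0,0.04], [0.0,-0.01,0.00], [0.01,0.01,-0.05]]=v @ [[-0.08, -0.01, 0.23], [-0.02, 0.02, 0.03], [-0.00, -0.0, 0.01]]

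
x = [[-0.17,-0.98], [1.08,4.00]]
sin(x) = [[0.15,  0.18], [-0.2,  -0.6]]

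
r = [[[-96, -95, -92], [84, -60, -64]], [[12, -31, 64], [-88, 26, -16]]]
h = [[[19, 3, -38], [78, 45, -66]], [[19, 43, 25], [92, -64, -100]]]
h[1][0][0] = 19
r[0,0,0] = -96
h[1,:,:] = [[19, 43, 25], [92, -64, -100]]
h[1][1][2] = -100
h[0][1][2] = -66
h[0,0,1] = 3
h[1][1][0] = 92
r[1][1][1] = 26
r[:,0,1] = [-95, -31]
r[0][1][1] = -60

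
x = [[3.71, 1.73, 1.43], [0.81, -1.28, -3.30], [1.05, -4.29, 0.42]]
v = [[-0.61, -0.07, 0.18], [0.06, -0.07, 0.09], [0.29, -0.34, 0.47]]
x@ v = [[-1.74, -0.87, 1.50], [-1.53, 1.15, -1.52], [-0.78, 0.08, 0.00]]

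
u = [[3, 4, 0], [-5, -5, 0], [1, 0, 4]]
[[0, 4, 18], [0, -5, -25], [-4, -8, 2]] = u@[[0, 0, 2], [0, 1, 3], [-1, -2, 0]]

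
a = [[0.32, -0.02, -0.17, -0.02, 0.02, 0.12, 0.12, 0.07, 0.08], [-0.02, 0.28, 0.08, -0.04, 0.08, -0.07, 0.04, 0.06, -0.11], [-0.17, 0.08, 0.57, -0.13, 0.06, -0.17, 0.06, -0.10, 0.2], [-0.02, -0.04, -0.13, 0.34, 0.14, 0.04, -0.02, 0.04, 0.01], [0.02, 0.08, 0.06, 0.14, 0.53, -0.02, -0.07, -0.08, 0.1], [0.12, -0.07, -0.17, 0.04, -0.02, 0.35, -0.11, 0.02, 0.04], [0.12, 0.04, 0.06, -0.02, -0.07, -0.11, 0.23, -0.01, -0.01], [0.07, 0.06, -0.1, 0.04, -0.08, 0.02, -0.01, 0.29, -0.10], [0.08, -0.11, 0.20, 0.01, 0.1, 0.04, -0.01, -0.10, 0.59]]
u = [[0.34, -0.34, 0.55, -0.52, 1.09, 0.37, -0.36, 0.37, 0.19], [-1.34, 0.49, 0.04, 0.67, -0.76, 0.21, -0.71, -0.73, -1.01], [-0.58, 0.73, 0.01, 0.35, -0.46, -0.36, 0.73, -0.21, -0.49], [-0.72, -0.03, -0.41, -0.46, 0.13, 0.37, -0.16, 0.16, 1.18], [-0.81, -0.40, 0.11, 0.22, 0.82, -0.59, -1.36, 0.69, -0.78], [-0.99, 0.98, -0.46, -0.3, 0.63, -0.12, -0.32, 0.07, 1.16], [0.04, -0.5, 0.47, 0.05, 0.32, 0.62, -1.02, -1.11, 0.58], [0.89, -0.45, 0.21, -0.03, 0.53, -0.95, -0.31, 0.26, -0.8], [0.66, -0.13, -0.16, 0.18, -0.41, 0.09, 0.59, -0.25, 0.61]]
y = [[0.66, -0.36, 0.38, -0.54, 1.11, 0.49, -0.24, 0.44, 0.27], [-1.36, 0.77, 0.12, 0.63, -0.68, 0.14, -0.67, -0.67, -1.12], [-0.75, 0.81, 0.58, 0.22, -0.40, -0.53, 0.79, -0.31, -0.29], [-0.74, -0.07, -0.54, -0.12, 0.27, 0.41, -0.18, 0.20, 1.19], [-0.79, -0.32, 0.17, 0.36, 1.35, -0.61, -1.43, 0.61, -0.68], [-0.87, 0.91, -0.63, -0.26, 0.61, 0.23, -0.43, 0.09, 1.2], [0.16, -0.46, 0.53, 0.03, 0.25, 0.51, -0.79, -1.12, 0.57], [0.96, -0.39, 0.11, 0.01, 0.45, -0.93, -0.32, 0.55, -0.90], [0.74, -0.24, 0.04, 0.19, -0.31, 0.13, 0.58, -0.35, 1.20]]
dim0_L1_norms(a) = [0.94, 0.78, 1.54, 0.78, 1.1, 0.94, 0.67, 0.77, 1.24]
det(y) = -0.58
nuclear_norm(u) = 12.87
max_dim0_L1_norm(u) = 6.8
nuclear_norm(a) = 3.50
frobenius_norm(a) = 1.44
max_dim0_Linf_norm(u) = 1.36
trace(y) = 4.43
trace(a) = 3.50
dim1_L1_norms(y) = [4.49, 6.16, 4.68, 3.72, 6.32, 5.23, 4.42, 4.62, 3.78]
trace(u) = 0.93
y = u + a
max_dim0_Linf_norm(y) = 1.43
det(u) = -0.00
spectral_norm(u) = 2.83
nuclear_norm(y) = 13.95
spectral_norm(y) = 3.15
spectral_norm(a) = 0.91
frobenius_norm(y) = 5.73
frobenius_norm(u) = 5.41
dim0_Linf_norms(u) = [1.34, 0.98, 0.55, 0.67, 1.09, 0.95, 1.36, 1.11, 1.18]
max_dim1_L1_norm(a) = 1.54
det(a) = 0.00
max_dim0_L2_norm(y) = 2.7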